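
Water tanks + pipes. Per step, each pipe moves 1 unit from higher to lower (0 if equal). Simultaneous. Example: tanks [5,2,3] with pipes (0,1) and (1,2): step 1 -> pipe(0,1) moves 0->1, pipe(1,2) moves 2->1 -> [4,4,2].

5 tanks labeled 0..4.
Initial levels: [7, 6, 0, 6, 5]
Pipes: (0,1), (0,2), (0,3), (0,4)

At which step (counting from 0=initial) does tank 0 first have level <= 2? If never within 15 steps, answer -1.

Step 1: flows [0->1,0->2,0->3,0->4] -> levels [3 7 1 7 6]
Step 2: flows [1->0,0->2,3->0,4->0] -> levels [5 6 2 6 5]
Step 3: flows [1->0,0->2,3->0,0=4] -> levels [6 5 3 5 5]
Step 4: flows [0->1,0->2,0->3,0->4] -> levels [2 6 4 6 6]
Tank 0 first reaches <=2 at step 4

Answer: 4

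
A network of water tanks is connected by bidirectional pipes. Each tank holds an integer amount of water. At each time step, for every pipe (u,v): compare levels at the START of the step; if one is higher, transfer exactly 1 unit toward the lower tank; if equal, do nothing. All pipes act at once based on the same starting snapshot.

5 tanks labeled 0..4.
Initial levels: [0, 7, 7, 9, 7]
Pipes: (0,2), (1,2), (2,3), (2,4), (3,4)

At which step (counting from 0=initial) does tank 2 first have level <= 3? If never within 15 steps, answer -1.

Answer: -1

Derivation:
Step 1: flows [2->0,1=2,3->2,2=4,3->4] -> levels [1 7 7 7 8]
Step 2: flows [2->0,1=2,2=3,4->2,4->3] -> levels [2 7 7 8 6]
Step 3: flows [2->0,1=2,3->2,2->4,3->4] -> levels [3 7 6 6 8]
Step 4: flows [2->0,1->2,2=3,4->2,4->3] -> levels [4 6 7 7 6]
Step 5: flows [2->0,2->1,2=3,2->4,3->4] -> levels [5 7 4 6 8]
Step 6: flows [0->2,1->2,3->2,4->2,4->3] -> levels [4 6 8 6 6]
Step 7: flows [2->0,2->1,2->3,2->4,3=4] -> levels [5 7 4 7 7]
Step 8: flows [0->2,1->2,3->2,4->2,3=4] -> levels [4 6 8 6 6]
  -> period-2 cycle (repeats step 6); tank 2 never drops to <=3
Tank 2 never reaches <=3 within 15 steps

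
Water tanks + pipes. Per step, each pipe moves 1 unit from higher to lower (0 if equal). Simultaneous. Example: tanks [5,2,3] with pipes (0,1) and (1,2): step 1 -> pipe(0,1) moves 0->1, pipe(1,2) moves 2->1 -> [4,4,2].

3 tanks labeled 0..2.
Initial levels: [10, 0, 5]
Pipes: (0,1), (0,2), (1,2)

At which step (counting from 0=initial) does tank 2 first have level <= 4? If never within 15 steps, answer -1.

Step 1: flows [0->1,0->2,2->1] -> levels [8 2 5]
Step 2: flows [0->1,0->2,2->1] -> levels [6 4 5]
Step 3: flows [0->1,0->2,2->1] -> levels [4 6 5]
Step 4: flows [1->0,2->0,1->2] -> levels [6 4 5]
  -> period-2 cycle (repeats step 2); tank 2 never drops to <=4
Tank 2 never reaches <=4 within 15 steps

Answer: -1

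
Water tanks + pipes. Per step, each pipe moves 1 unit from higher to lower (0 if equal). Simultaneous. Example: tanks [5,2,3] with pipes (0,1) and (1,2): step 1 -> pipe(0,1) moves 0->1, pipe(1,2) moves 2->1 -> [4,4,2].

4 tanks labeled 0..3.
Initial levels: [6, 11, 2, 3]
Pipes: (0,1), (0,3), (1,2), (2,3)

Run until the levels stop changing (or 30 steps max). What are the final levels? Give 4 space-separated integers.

Step 1: flows [1->0,0->3,1->2,3->2] -> levels [6 9 4 3]
Step 2: flows [1->0,0->3,1->2,2->3] -> levels [6 7 4 5]
Step 3: flows [1->0,0->3,1->2,3->2] -> levels [6 5 6 5]
Step 4: flows [0->1,0->3,2->1,2->3] -> levels [4 7 4 7]
Step 5: flows [1->0,3->0,1->2,3->2] -> levels [6 5 6 5]
  -> period-2 cycle: step 5 state = step 3 state; never stabilizes
  -> state at step 30: (30-3) mod 2 = 1, same as step 4 -> [4 7 4 7]

Answer: 4 7 4 7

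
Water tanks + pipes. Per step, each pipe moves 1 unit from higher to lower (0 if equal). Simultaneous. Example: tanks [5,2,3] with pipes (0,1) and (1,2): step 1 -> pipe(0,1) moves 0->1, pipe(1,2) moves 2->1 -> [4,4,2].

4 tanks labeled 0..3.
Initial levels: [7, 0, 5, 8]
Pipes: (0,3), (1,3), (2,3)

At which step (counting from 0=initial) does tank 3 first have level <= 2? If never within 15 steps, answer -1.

Answer: -1

Derivation:
Step 1: flows [3->0,3->1,3->2] -> levels [8 1 6 5]
Step 2: flows [0->3,3->1,2->3] -> levels [7 2 5 6]
Step 3: flows [0->3,3->1,3->2] -> levels [6 3 6 5]
Step 4: flows [0->3,3->1,2->3] -> levels [5 4 5 6]
Step 5: flows [3->0,3->1,3->2] -> levels [6 5 6 3]
Step 6: flows [0->3,1->3,2->3] -> levels [5 4 5 6]
  -> period-2 cycle (repeats step 4); tank 3 never drops to <=2
Tank 3 never reaches <=2 within 15 steps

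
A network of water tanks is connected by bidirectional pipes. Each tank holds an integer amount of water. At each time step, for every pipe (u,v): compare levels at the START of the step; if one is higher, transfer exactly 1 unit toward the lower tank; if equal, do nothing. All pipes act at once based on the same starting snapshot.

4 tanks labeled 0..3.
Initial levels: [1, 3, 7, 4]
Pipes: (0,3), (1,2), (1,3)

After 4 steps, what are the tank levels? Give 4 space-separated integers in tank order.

Step 1: flows [3->0,2->1,3->1] -> levels [2 5 6 2]
Step 2: flows [0=3,2->1,1->3] -> levels [2 5 5 3]
Step 3: flows [3->0,1=2,1->3] -> levels [3 4 5 3]
Step 4: flows [0=3,2->1,1->3] -> levels [3 4 4 4]

Answer: 3 4 4 4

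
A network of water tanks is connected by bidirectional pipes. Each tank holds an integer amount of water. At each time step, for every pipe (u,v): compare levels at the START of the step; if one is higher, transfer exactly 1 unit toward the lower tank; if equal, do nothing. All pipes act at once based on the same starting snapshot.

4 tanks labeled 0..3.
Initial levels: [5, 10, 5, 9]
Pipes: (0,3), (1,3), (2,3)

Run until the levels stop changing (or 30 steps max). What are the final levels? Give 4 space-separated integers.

Answer: 8 8 8 5

Derivation:
Step 1: flows [3->0,1->3,3->2] -> levels [6 9 6 8]
Step 2: flows [3->0,1->3,3->2] -> levels [7 8 7 7]
Step 3: flows [0=3,1->3,2=3] -> levels [7 7 7 8]
Step 4: flows [3->0,3->1,3->2] -> levels [8 8 8 5]
Step 5: flows [0->3,1->3,2->3] -> levels [7 7 7 8]
  -> period-2 cycle: step 5 state = step 3 state; never stabilizes
  -> state at step 30: (30-3) mod 2 = 1, same as step 4 -> [8 8 8 5]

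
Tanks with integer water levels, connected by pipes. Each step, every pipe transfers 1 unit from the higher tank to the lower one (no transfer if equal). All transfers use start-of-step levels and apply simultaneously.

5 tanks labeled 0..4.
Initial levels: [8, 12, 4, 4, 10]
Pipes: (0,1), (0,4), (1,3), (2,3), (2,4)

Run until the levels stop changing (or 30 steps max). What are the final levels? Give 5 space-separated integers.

Step 1: flows [1->0,4->0,1->3,2=3,4->2] -> levels [10 10 5 5 8]
Step 2: flows [0=1,0->4,1->3,2=3,4->2] -> levels [9 9 6 6 8]
Step 3: flows [0=1,0->4,1->3,2=3,4->2] -> levels [8 8 7 7 8]
Step 4: flows [0=1,0=4,1->3,2=3,4->2] -> levels [8 7 8 8 7]
Step 5: flows [0->1,0->4,3->1,2=3,2->4] -> levels [6 9 7 7 9]
Step 6: flows [1->0,4->0,1->3,2=3,4->2] -> levels [8 7 8 8 7]
  -> period-2 cycle: step 6 state = step 4 state; never stabilizes
  -> state at step 30: (30-4) mod 2 = 0, same as step 4 -> [8 7 8 8 7]

Answer: 8 7 8 8 7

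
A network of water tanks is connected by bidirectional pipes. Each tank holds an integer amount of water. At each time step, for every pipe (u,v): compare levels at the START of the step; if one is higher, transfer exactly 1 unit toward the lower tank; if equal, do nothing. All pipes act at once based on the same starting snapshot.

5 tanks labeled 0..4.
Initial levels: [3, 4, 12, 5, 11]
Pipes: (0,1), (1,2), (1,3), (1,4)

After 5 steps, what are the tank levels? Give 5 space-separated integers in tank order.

Answer: 7 5 8 7 8

Derivation:
Step 1: flows [1->0,2->1,3->1,4->1] -> levels [4 6 11 4 10]
Step 2: flows [1->0,2->1,1->3,4->1] -> levels [5 6 10 5 9]
Step 3: flows [1->0,2->1,1->3,4->1] -> levels [6 6 9 6 8]
Step 4: flows [0=1,2->1,1=3,4->1] -> levels [6 8 8 6 7]
Step 5: flows [1->0,1=2,1->3,1->4] -> levels [7 5 8 7 8]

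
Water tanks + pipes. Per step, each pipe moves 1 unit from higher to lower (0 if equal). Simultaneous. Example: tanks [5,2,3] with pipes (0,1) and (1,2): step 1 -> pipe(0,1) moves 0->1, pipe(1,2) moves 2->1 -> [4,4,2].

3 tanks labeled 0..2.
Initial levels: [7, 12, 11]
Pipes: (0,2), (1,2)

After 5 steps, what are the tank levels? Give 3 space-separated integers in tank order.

Answer: 10 10 10

Derivation:
Step 1: flows [2->0,1->2] -> levels [8 11 11]
Step 2: flows [2->0,1=2] -> levels [9 11 10]
Step 3: flows [2->0,1->2] -> levels [10 10 10]
Step 4: flows [0=2,1=2] -> levels [10 10 10]
  -> stable; steps 5..5 unchanged -> [10 10 10]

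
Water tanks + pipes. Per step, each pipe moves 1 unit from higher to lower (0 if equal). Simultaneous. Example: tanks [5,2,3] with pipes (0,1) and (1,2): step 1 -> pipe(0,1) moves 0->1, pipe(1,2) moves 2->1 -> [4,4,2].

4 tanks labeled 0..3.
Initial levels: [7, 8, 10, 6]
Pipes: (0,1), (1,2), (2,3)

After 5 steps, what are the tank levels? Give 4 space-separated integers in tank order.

Answer: 8 7 9 7

Derivation:
Step 1: flows [1->0,2->1,2->3] -> levels [8 8 8 7]
Step 2: flows [0=1,1=2,2->3] -> levels [8 8 7 8]
Step 3: flows [0=1,1->2,3->2] -> levels [8 7 9 7]
Step 4: flows [0->1,2->1,2->3] -> levels [7 9 7 8]
Step 5: flows [1->0,1->2,3->2] -> levels [8 7 9 7]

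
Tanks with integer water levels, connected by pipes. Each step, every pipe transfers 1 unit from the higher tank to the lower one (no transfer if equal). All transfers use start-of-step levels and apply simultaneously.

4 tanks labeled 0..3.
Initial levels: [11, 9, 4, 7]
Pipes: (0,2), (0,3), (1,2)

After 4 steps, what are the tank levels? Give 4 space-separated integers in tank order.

Step 1: flows [0->2,0->3,1->2] -> levels [9 8 6 8]
Step 2: flows [0->2,0->3,1->2] -> levels [7 7 8 9]
Step 3: flows [2->0,3->0,2->1] -> levels [9 8 6 8]
  -> period-2 cycle: step 3 state = step 1 state
  -> state at step 4: (4-1) mod 2 = 1, same as step 2 -> [7 7 8 9]

Answer: 7 7 8 9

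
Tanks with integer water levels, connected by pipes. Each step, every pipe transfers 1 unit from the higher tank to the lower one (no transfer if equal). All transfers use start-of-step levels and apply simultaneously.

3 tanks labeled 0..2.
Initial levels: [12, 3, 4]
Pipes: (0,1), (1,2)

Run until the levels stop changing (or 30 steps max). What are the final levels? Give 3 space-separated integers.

Step 1: flows [0->1,2->1] -> levels [11 5 3]
Step 2: flows [0->1,1->2] -> levels [10 5 4]
Step 3: flows [0->1,1->2] -> levels [9 5 5]
Step 4: flows [0->1,1=2] -> levels [8 6 5]
Step 5: flows [0->1,1->2] -> levels [7 6 6]
Step 6: flows [0->1,1=2] -> levels [6 7 6]
Step 7: flows [1->0,1->2] -> levels [7 5 7]
Step 8: flows [0->1,2->1] -> levels [6 7 6]
  -> period-2 cycle: step 8 state = step 6 state; never stabilizes
  -> state at step 30: (30-6) mod 2 = 0, same as step 6 -> [6 7 6]

Answer: 6 7 6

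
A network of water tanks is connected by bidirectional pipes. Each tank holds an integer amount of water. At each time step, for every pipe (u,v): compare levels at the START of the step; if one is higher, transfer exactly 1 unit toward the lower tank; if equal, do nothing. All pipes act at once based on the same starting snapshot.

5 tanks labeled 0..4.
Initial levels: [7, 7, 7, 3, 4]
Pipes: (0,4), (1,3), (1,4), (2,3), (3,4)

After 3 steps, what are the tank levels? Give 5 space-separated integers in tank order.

Step 1: flows [0->4,1->3,1->4,2->3,4->3] -> levels [6 5 6 6 5]
Step 2: flows [0->4,3->1,1=4,2=3,3->4] -> levels [5 6 6 4 7]
Step 3: flows [4->0,1->3,4->1,2->3,4->3] -> levels [6 6 5 7 4]

Answer: 6 6 5 7 4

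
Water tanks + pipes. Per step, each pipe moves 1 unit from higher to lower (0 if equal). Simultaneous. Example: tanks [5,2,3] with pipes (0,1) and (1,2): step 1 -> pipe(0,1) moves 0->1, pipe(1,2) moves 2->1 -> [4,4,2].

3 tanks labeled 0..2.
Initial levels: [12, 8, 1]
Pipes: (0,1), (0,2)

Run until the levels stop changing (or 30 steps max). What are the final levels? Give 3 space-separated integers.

Step 1: flows [0->1,0->2] -> levels [10 9 2]
Step 2: flows [0->1,0->2] -> levels [8 10 3]
Step 3: flows [1->0,0->2] -> levels [8 9 4]
Step 4: flows [1->0,0->2] -> levels [8 8 5]
Step 5: flows [0=1,0->2] -> levels [7 8 6]
Step 6: flows [1->0,0->2] -> levels [7 7 7]
Step 7: flows [0=1,0=2] -> levels [7 7 7]
  -> stable (no change)

Answer: 7 7 7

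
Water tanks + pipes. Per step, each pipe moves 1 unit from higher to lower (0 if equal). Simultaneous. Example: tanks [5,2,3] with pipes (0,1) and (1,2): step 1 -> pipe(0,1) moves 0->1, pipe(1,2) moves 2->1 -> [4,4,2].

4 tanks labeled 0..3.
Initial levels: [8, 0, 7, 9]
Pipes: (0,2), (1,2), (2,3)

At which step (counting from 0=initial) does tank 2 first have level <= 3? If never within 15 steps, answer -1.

Answer: -1

Derivation:
Step 1: flows [0->2,2->1,3->2] -> levels [7 1 8 8]
Step 2: flows [2->0,2->1,2=3] -> levels [8 2 6 8]
Step 3: flows [0->2,2->1,3->2] -> levels [7 3 7 7]
Step 4: flows [0=2,2->1,2=3] -> levels [7 4 6 7]
Step 5: flows [0->2,2->1,3->2] -> levels [6 5 7 6]
Step 6: flows [2->0,2->1,2->3] -> levels [7 6 4 7]
Step 7: flows [0->2,1->2,3->2] -> levels [6 5 7 6]
  -> period-2 cycle (repeats step 5); tank 2 never drops to <=3
Tank 2 never reaches <=3 within 15 steps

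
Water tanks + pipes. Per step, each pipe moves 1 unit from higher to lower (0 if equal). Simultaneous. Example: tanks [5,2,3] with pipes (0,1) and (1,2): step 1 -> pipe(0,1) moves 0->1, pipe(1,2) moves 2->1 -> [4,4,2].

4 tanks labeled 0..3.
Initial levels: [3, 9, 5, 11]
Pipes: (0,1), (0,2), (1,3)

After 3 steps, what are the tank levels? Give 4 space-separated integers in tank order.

Answer: 6 8 5 9

Derivation:
Step 1: flows [1->0,2->0,3->1] -> levels [5 9 4 10]
Step 2: flows [1->0,0->2,3->1] -> levels [5 9 5 9]
Step 3: flows [1->0,0=2,1=3] -> levels [6 8 5 9]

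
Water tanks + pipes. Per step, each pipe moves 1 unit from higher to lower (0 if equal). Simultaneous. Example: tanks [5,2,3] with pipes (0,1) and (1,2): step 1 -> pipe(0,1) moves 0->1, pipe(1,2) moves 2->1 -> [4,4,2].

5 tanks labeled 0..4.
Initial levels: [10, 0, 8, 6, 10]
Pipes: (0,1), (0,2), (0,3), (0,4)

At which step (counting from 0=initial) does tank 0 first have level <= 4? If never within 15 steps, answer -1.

Answer: 7

Derivation:
Step 1: flows [0->1,0->2,0->3,0=4] -> levels [7 1 9 7 10]
Step 2: flows [0->1,2->0,0=3,4->0] -> levels [8 2 8 7 9]
Step 3: flows [0->1,0=2,0->3,4->0] -> levels [7 3 8 8 8]
Step 4: flows [0->1,2->0,3->0,4->0] -> levels [9 4 7 7 7]
Step 5: flows [0->1,0->2,0->3,0->4] -> levels [5 5 8 8 8]
Step 6: flows [0=1,2->0,3->0,4->0] -> levels [8 5 7 7 7]
Step 7: flows [0->1,0->2,0->3,0->4] -> levels [4 6 8 8 8]
Tank 0 first reaches <=4 at step 7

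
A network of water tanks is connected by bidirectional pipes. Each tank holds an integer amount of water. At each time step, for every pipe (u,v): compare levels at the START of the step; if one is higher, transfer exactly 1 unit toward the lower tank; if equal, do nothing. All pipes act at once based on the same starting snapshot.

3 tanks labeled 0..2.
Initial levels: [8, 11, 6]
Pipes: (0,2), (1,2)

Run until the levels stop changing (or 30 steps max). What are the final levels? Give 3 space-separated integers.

Answer: 9 9 7

Derivation:
Step 1: flows [0->2,1->2] -> levels [7 10 8]
Step 2: flows [2->0,1->2] -> levels [8 9 8]
Step 3: flows [0=2,1->2] -> levels [8 8 9]
Step 4: flows [2->0,2->1] -> levels [9 9 7]
Step 5: flows [0->2,1->2] -> levels [8 8 9]
  -> period-2 cycle: step 5 state = step 3 state; never stabilizes
  -> state at step 30: (30-3) mod 2 = 1, same as step 4 -> [9 9 7]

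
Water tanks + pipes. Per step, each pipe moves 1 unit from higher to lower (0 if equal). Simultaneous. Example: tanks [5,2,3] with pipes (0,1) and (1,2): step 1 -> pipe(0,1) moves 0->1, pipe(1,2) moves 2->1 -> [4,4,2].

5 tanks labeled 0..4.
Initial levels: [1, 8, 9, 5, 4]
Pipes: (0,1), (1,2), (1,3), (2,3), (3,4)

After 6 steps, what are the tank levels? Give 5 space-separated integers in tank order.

Answer: 5 4 5 7 6

Derivation:
Step 1: flows [1->0,2->1,1->3,2->3,3->4] -> levels [2 7 7 6 5]
Step 2: flows [1->0,1=2,1->3,2->3,3->4] -> levels [3 5 6 7 6]
Step 3: flows [1->0,2->1,3->1,3->2,3->4] -> levels [4 6 6 4 7]
Step 4: flows [1->0,1=2,1->3,2->3,4->3] -> levels [5 4 5 7 6]
Step 5: flows [0->1,2->1,3->1,3->2,3->4] -> levels [4 7 5 4 7]
Step 6: flows [1->0,1->2,1->3,2->3,4->3] -> levels [5 4 5 7 6]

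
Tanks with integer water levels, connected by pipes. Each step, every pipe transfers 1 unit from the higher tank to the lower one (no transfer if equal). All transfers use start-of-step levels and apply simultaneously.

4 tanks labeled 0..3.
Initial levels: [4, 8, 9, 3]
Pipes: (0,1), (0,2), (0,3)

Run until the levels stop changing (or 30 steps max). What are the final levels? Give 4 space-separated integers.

Answer: 6 6 6 6

Derivation:
Step 1: flows [1->0,2->0,0->3] -> levels [5 7 8 4]
Step 2: flows [1->0,2->0,0->3] -> levels [6 6 7 5]
Step 3: flows [0=1,2->0,0->3] -> levels [6 6 6 6]
Step 4: flows [0=1,0=2,0=3] -> levels [6 6 6 6]
  -> stable (no change)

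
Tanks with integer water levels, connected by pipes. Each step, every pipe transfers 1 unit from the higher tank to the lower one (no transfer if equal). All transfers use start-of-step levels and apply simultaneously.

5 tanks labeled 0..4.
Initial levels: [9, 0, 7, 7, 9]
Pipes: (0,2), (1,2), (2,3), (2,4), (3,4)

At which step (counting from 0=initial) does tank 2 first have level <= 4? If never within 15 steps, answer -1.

Answer: 4

Derivation:
Step 1: flows [0->2,2->1,2=3,4->2,4->3] -> levels [8 1 8 8 7]
Step 2: flows [0=2,2->1,2=3,2->4,3->4] -> levels [8 2 6 7 9]
Step 3: flows [0->2,2->1,3->2,4->2,4->3] -> levels [7 3 8 7 7]
Step 4: flows [2->0,2->1,2->3,2->4,3=4] -> levels [8 4 4 8 8]
Tank 2 first reaches <=4 at step 4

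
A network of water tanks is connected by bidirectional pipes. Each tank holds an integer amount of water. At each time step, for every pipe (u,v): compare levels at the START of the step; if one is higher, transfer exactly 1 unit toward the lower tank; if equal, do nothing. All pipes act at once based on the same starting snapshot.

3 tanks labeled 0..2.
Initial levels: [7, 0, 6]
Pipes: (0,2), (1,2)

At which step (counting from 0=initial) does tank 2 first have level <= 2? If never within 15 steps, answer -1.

Answer: -1

Derivation:
Step 1: flows [0->2,2->1] -> levels [6 1 6]
Step 2: flows [0=2,2->1] -> levels [6 2 5]
Step 3: flows [0->2,2->1] -> levels [5 3 5]
Step 4: flows [0=2,2->1] -> levels [5 4 4]
Step 5: flows [0->2,1=2] -> levels [4 4 5]
Step 6: flows [2->0,2->1] -> levels [5 5 3]
Step 7: flows [0->2,1->2] -> levels [4 4 5]
  -> period-2 cycle (repeats step 5); tank 2 never drops to <=2
Tank 2 never reaches <=2 within 15 steps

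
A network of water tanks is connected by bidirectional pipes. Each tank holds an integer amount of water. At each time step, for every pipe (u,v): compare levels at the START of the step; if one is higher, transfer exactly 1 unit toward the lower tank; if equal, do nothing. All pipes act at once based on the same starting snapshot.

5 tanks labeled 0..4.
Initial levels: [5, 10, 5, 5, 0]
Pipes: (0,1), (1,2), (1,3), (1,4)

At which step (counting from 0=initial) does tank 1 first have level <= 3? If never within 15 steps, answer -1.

Step 1: flows [1->0,1->2,1->3,1->4] -> levels [6 6 6 6 1]
Step 2: flows [0=1,1=2,1=3,1->4] -> levels [6 5 6 6 2]
Step 3: flows [0->1,2->1,3->1,1->4] -> levels [5 7 5 5 3]
Step 4: flows [1->0,1->2,1->3,1->4] -> levels [6 3 6 6 4]
Tank 1 first reaches <=3 at step 4

Answer: 4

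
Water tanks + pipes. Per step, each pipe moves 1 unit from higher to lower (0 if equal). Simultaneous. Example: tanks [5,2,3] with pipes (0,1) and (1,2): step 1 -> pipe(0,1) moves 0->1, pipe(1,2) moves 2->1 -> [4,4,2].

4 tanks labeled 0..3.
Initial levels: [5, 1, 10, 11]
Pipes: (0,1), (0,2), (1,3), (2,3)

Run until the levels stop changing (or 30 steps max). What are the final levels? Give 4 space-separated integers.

Step 1: flows [0->1,2->0,3->1,3->2] -> levels [5 3 10 9]
Step 2: flows [0->1,2->0,3->1,2->3] -> levels [5 5 8 9]
Step 3: flows [0=1,2->0,3->1,3->2] -> levels [6 6 8 7]
Step 4: flows [0=1,2->0,3->1,2->3] -> levels [7 7 6 7]
Step 5: flows [0=1,0->2,1=3,3->2] -> levels [6 7 8 6]
Step 6: flows [1->0,2->0,1->3,2->3] -> levels [8 5 6 8]
Step 7: flows [0->1,0->2,3->1,3->2] -> levels [6 7 8 6]
  -> period-2 cycle: step 7 state = step 5 state; never stabilizes
  -> state at step 30: (30-5) mod 2 = 1, same as step 6 -> [8 5 6 8]

Answer: 8 5 6 8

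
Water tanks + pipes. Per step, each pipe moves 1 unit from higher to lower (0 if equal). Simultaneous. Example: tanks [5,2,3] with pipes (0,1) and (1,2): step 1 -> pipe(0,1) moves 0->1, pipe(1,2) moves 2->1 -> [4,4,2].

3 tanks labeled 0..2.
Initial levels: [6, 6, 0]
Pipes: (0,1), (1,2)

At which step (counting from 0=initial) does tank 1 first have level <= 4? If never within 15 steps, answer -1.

Step 1: flows [0=1,1->2] -> levels [6 5 1]
Step 2: flows [0->1,1->2] -> levels [5 5 2]
Step 3: flows [0=1,1->2] -> levels [5 4 3]
Tank 1 first reaches <=4 at step 3

Answer: 3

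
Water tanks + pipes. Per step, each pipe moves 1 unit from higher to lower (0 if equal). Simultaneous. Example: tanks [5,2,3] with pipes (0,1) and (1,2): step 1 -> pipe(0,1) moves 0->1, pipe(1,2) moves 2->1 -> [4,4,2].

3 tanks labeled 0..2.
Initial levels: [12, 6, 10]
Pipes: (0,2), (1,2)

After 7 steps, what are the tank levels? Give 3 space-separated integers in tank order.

Step 1: flows [0->2,2->1] -> levels [11 7 10]
Step 2: flows [0->2,2->1] -> levels [10 8 10]
Step 3: flows [0=2,2->1] -> levels [10 9 9]
Step 4: flows [0->2,1=2] -> levels [9 9 10]
Step 5: flows [2->0,2->1] -> levels [10 10 8]
Step 6: flows [0->2,1->2] -> levels [9 9 10]
  -> period-2 cycle: step 6 state = step 4 state
  -> state at step 7: (7-4) mod 2 = 1, same as step 5 -> [10 10 8]

Answer: 10 10 8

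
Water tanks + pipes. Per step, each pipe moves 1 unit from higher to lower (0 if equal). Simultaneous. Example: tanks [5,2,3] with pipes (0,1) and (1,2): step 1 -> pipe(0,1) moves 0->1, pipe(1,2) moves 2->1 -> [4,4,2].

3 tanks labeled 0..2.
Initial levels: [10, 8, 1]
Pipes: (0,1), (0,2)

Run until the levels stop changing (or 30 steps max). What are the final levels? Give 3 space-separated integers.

Step 1: flows [0->1,0->2] -> levels [8 9 2]
Step 2: flows [1->0,0->2] -> levels [8 8 3]
Step 3: flows [0=1,0->2] -> levels [7 8 4]
Step 4: flows [1->0,0->2] -> levels [7 7 5]
Step 5: flows [0=1,0->2] -> levels [6 7 6]
Step 6: flows [1->0,0=2] -> levels [7 6 6]
Step 7: flows [0->1,0->2] -> levels [5 7 7]
Step 8: flows [1->0,2->0] -> levels [7 6 6]
  -> period-2 cycle: step 8 state = step 6 state; never stabilizes
  -> state at step 30: (30-6) mod 2 = 0, same as step 6 -> [7 6 6]

Answer: 7 6 6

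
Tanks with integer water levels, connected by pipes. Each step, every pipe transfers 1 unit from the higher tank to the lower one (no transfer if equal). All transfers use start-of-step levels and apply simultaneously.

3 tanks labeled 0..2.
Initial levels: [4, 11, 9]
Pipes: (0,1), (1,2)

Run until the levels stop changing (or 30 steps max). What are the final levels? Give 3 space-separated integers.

Answer: 8 8 8

Derivation:
Step 1: flows [1->0,1->2] -> levels [5 9 10]
Step 2: flows [1->0,2->1] -> levels [6 9 9]
Step 3: flows [1->0,1=2] -> levels [7 8 9]
Step 4: flows [1->0,2->1] -> levels [8 8 8]
Step 5: flows [0=1,1=2] -> levels [8 8 8]
  -> stable (no change)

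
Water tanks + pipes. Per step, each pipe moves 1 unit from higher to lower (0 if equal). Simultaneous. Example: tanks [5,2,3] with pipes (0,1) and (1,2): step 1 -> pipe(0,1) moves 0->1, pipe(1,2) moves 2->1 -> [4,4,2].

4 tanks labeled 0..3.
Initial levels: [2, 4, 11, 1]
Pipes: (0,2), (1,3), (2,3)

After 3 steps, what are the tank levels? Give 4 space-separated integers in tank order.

Step 1: flows [2->0,1->3,2->3] -> levels [3 3 9 3]
Step 2: flows [2->0,1=3,2->3] -> levels [4 3 7 4]
Step 3: flows [2->0,3->1,2->3] -> levels [5 4 5 4]

Answer: 5 4 5 4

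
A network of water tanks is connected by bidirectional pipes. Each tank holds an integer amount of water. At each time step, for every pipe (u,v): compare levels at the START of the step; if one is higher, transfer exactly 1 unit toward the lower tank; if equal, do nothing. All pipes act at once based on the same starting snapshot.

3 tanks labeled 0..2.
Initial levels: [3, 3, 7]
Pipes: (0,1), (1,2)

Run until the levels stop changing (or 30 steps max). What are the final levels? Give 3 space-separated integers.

Answer: 5 3 5

Derivation:
Step 1: flows [0=1,2->1] -> levels [3 4 6]
Step 2: flows [1->0,2->1] -> levels [4 4 5]
Step 3: flows [0=1,2->1] -> levels [4 5 4]
Step 4: flows [1->0,1->2] -> levels [5 3 5]
Step 5: flows [0->1,2->1] -> levels [4 5 4]
  -> period-2 cycle: step 5 state = step 3 state; never stabilizes
  -> state at step 30: (30-3) mod 2 = 1, same as step 4 -> [5 3 5]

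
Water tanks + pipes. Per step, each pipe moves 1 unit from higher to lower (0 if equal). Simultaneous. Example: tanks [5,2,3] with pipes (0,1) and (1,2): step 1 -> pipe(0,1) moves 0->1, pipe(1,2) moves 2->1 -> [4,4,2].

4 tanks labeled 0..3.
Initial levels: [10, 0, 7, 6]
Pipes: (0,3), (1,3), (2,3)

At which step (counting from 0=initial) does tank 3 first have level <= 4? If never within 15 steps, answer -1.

Step 1: flows [0->3,3->1,2->3] -> levels [9 1 6 7]
Step 2: flows [0->3,3->1,3->2] -> levels [8 2 7 6]
Step 3: flows [0->3,3->1,2->3] -> levels [7 3 6 7]
Step 4: flows [0=3,3->1,3->2] -> levels [7 4 7 5]
Step 5: flows [0->3,3->1,2->3] -> levels [6 5 6 6]
Step 6: flows [0=3,3->1,2=3] -> levels [6 6 6 5]
Step 7: flows [0->3,1->3,2->3] -> levels [5 5 5 8]
Step 8: flows [3->0,3->1,3->2] -> levels [6 6 6 5]
  -> period-2 cycle (repeats step 6); tank 3 never drops to <=4
Tank 3 never reaches <=4 within 15 steps

Answer: -1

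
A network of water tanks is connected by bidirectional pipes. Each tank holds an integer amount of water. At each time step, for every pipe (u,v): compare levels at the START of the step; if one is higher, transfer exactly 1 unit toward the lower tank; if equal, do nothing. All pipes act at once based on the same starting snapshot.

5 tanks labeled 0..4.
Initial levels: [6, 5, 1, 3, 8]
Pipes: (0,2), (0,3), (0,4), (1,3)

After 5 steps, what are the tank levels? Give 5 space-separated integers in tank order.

Answer: 3 4 5 6 5

Derivation:
Step 1: flows [0->2,0->3,4->0,1->3] -> levels [5 4 2 5 7]
Step 2: flows [0->2,0=3,4->0,3->1] -> levels [5 5 3 4 6]
Step 3: flows [0->2,0->3,4->0,1->3] -> levels [4 4 4 6 5]
Step 4: flows [0=2,3->0,4->0,3->1] -> levels [6 5 4 4 4]
Step 5: flows [0->2,0->3,0->4,1->3] -> levels [3 4 5 6 5]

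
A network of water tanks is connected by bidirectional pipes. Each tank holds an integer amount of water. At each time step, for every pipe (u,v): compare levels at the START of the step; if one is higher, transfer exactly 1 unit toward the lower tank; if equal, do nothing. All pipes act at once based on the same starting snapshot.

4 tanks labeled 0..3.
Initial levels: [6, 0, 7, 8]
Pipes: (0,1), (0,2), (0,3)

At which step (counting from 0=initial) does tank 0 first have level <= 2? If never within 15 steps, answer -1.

Answer: -1

Derivation:
Step 1: flows [0->1,2->0,3->0] -> levels [7 1 6 7]
Step 2: flows [0->1,0->2,0=3] -> levels [5 2 7 7]
Step 3: flows [0->1,2->0,3->0] -> levels [6 3 6 6]
Step 4: flows [0->1,0=2,0=3] -> levels [5 4 6 6]
Step 5: flows [0->1,2->0,3->0] -> levels [6 5 5 5]
Step 6: flows [0->1,0->2,0->3] -> levels [3 6 6 6]
Step 7: flows [1->0,2->0,3->0] -> levels [6 5 5 5]
  -> period-2 cycle (repeats step 5); tank 0 never drops to <=2
Tank 0 never reaches <=2 within 15 steps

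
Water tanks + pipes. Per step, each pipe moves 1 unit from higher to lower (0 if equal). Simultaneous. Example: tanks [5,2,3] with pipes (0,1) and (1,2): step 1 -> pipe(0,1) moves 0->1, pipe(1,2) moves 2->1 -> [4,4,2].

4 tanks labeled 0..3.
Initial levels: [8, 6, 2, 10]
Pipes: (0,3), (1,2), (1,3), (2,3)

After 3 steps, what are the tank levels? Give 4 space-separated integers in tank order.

Step 1: flows [3->0,1->2,3->1,3->2] -> levels [9 6 4 7]
Step 2: flows [0->3,1->2,3->1,3->2] -> levels [8 6 6 6]
Step 3: flows [0->3,1=2,1=3,2=3] -> levels [7 6 6 7]

Answer: 7 6 6 7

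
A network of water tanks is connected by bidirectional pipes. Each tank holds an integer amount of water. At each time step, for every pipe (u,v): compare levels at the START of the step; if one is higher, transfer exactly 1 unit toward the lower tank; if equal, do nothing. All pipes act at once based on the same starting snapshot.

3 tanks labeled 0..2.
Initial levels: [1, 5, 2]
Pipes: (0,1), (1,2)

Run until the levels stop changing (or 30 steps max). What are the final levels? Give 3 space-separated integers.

Answer: 3 2 3

Derivation:
Step 1: flows [1->0,1->2] -> levels [2 3 3]
Step 2: flows [1->0,1=2] -> levels [3 2 3]
Step 3: flows [0->1,2->1] -> levels [2 4 2]
Step 4: flows [1->0,1->2] -> levels [3 2 3]
  -> period-2 cycle: step 4 state = step 2 state; never stabilizes
  -> state at step 30: (30-2) mod 2 = 0, same as step 2 -> [3 2 3]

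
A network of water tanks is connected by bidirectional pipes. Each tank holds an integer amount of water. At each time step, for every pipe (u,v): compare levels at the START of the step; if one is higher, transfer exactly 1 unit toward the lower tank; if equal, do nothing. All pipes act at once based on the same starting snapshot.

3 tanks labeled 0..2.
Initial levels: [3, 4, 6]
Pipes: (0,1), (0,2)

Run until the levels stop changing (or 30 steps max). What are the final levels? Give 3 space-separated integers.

Step 1: flows [1->0,2->0] -> levels [5 3 5]
Step 2: flows [0->1,0=2] -> levels [4 4 5]
Step 3: flows [0=1,2->0] -> levels [5 4 4]
Step 4: flows [0->1,0->2] -> levels [3 5 5]
Step 5: flows [1->0,2->0] -> levels [5 4 4]
  -> period-2 cycle: step 5 state = step 3 state; never stabilizes
  -> state at step 30: (30-3) mod 2 = 1, same as step 4 -> [3 5 5]

Answer: 3 5 5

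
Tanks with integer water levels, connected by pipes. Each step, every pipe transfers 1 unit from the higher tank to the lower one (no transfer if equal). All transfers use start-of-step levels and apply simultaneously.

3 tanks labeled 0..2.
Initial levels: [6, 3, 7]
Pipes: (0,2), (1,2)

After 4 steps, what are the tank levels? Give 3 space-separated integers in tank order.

Answer: 6 6 4

Derivation:
Step 1: flows [2->0,2->1] -> levels [7 4 5]
Step 2: flows [0->2,2->1] -> levels [6 5 5]
Step 3: flows [0->2,1=2] -> levels [5 5 6]
Step 4: flows [2->0,2->1] -> levels [6 6 4]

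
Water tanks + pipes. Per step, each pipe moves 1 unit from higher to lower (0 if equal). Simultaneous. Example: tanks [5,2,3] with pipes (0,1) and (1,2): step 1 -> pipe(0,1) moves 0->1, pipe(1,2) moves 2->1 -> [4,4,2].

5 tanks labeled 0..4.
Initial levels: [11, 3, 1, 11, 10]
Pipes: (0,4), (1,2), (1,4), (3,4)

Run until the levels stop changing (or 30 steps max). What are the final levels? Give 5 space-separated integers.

Step 1: flows [0->4,1->2,4->1,3->4] -> levels [10 3 2 10 11]
Step 2: flows [4->0,1->2,4->1,4->3] -> levels [11 3 3 11 8]
Step 3: flows [0->4,1=2,4->1,3->4] -> levels [10 4 3 10 9]
Step 4: flows [0->4,1->2,4->1,3->4] -> levels [9 4 4 9 10]
Step 5: flows [4->0,1=2,4->1,4->3] -> levels [10 5 4 10 7]
Step 6: flows [0->4,1->2,4->1,3->4] -> levels [9 5 5 9 8]
Step 7: flows [0->4,1=2,4->1,3->4] -> levels [8 6 5 8 9]
Step 8: flows [4->0,1->2,4->1,4->3] -> levels [9 6 6 9 6]
Step 9: flows [0->4,1=2,1=4,3->4] -> levels [8 6 6 8 8]
Step 10: flows [0=4,1=2,4->1,3=4] -> levels [8 7 6 8 7]
Step 11: flows [0->4,1->2,1=4,3->4] -> levels [7 6 7 7 9]
Step 12: flows [4->0,2->1,4->1,4->3] -> levels [8 8 6 8 6]
Step 13: flows [0->4,1->2,1->4,3->4] -> levels [7 6 7 7 9]
  -> period-2 cycle: step 13 state = step 11 state; never stabilizes
  -> state at step 30: (30-11) mod 2 = 1, same as step 12 -> [8 8 6 8 6]

Answer: 8 8 6 8 6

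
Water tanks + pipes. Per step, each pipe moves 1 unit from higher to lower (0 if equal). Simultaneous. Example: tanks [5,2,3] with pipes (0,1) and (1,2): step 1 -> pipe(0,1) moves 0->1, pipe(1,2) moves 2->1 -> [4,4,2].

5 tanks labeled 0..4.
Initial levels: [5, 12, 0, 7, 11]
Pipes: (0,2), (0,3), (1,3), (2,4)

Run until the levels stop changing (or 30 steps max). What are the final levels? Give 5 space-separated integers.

Step 1: flows [0->2,3->0,1->3,4->2] -> levels [5 11 2 7 10]
Step 2: flows [0->2,3->0,1->3,4->2] -> levels [5 10 4 7 9]
Step 3: flows [0->2,3->0,1->3,4->2] -> levels [5 9 6 7 8]
Step 4: flows [2->0,3->0,1->3,4->2] -> levels [7 8 6 7 7]
Step 5: flows [0->2,0=3,1->3,4->2] -> levels [6 7 8 8 6]
Step 6: flows [2->0,3->0,3->1,2->4] -> levels [8 8 6 6 7]
Step 7: flows [0->2,0->3,1->3,4->2] -> levels [6 7 8 8 6]
  -> period-2 cycle: step 7 state = step 5 state; never stabilizes
  -> state at step 30: (30-5) mod 2 = 1, same as step 6 -> [8 8 6 6 7]

Answer: 8 8 6 6 7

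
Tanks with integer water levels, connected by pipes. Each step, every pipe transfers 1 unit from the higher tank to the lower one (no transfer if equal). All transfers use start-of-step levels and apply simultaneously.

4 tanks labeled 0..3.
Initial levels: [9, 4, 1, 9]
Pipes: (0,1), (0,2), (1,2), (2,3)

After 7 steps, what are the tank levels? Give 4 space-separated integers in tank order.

Step 1: flows [0->1,0->2,1->2,3->2] -> levels [7 4 4 8]
Step 2: flows [0->1,0->2,1=2,3->2] -> levels [5 5 6 7]
Step 3: flows [0=1,2->0,2->1,3->2] -> levels [6 6 5 6]
Step 4: flows [0=1,0->2,1->2,3->2] -> levels [5 5 8 5]
Step 5: flows [0=1,2->0,2->1,2->3] -> levels [6 6 5 6]
  -> period-2 cycle: step 5 state = step 3 state
  -> state at step 7: (7-3) mod 2 = 0, same as step 3 -> [6 6 5 6]

Answer: 6 6 5 6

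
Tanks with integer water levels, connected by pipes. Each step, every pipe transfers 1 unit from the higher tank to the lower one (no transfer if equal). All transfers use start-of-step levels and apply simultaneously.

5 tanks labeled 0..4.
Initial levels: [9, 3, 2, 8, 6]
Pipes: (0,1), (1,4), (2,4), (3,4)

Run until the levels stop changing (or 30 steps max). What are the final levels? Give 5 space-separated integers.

Step 1: flows [0->1,4->1,4->2,3->4] -> levels [8 5 3 7 5]
Step 2: flows [0->1,1=4,4->2,3->4] -> levels [7 6 4 6 5]
Step 3: flows [0->1,1->4,4->2,3->4] -> levels [6 6 5 5 6]
Step 4: flows [0=1,1=4,4->2,4->3] -> levels [6 6 6 6 4]
Step 5: flows [0=1,1->4,2->4,3->4] -> levels [6 5 5 5 7]
Step 6: flows [0->1,4->1,4->2,4->3] -> levels [5 7 6 6 4]
Step 7: flows [1->0,1->4,2->4,3->4] -> levels [6 5 5 5 7]
  -> period-2 cycle: step 7 state = step 5 state; never stabilizes
  -> state at step 30: (30-5) mod 2 = 1, same as step 6 -> [5 7 6 6 4]

Answer: 5 7 6 6 4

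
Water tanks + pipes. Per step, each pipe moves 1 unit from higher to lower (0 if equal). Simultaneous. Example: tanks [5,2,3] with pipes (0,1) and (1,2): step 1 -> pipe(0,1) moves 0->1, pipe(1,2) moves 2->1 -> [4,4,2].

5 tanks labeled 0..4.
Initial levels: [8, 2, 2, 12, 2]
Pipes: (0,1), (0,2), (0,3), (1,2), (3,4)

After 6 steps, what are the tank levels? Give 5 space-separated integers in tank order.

Step 1: flows [0->1,0->2,3->0,1=2,3->4] -> levels [7 3 3 10 3]
Step 2: flows [0->1,0->2,3->0,1=2,3->4] -> levels [6 4 4 8 4]
Step 3: flows [0->1,0->2,3->0,1=2,3->4] -> levels [5 5 5 6 5]
Step 4: flows [0=1,0=2,3->0,1=2,3->4] -> levels [6 5 5 4 6]
Step 5: flows [0->1,0->2,0->3,1=2,4->3] -> levels [3 6 6 6 5]
Step 6: flows [1->0,2->0,3->0,1=2,3->4] -> levels [6 5 5 4 6]

Answer: 6 5 5 4 6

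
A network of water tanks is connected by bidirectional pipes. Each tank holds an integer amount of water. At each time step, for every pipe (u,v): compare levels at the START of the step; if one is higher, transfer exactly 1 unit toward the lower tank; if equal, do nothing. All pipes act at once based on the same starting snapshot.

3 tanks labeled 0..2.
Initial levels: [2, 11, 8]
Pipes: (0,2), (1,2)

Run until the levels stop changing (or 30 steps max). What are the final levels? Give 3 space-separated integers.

Answer: 7 7 7

Derivation:
Step 1: flows [2->0,1->2] -> levels [3 10 8]
Step 2: flows [2->0,1->2] -> levels [4 9 8]
Step 3: flows [2->0,1->2] -> levels [5 8 8]
Step 4: flows [2->0,1=2] -> levels [6 8 7]
Step 5: flows [2->0,1->2] -> levels [7 7 7]
Step 6: flows [0=2,1=2] -> levels [7 7 7]
  -> stable (no change)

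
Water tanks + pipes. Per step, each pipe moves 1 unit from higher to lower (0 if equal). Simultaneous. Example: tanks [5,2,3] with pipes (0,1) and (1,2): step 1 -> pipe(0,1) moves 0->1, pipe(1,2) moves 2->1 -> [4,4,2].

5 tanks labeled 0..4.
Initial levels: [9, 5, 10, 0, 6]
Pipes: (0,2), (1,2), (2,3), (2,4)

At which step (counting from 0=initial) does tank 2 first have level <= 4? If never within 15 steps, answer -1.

Answer: 5

Derivation:
Step 1: flows [2->0,2->1,2->3,2->4] -> levels [10 6 6 1 7]
Step 2: flows [0->2,1=2,2->3,4->2] -> levels [9 6 7 2 6]
Step 3: flows [0->2,2->1,2->3,2->4] -> levels [8 7 5 3 7]
Step 4: flows [0->2,1->2,2->3,4->2] -> levels [7 6 7 4 6]
Step 5: flows [0=2,2->1,2->3,2->4] -> levels [7 7 4 5 7]
Tank 2 first reaches <=4 at step 5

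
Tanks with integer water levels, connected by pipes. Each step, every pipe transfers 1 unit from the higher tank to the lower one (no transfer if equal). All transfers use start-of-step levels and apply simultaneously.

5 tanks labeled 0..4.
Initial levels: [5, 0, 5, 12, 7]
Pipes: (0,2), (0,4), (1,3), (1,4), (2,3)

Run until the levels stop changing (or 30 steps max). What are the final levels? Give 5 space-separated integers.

Answer: 6 5 5 7 6

Derivation:
Step 1: flows [0=2,4->0,3->1,4->1,3->2] -> levels [6 2 6 10 5]
Step 2: flows [0=2,0->4,3->1,4->1,3->2] -> levels [5 4 7 8 5]
Step 3: flows [2->0,0=4,3->1,4->1,3->2] -> levels [6 6 7 6 4]
Step 4: flows [2->0,0->4,1=3,1->4,2->3] -> levels [6 5 5 7 6]
Step 5: flows [0->2,0=4,3->1,4->1,3->2] -> levels [5 7 7 5 5]
Step 6: flows [2->0,0=4,1->3,1->4,2->3] -> levels [6 5 5 7 6]
  -> period-2 cycle: step 6 state = step 4 state; never stabilizes
  -> state at step 30: (30-4) mod 2 = 0, same as step 4 -> [6 5 5 7 6]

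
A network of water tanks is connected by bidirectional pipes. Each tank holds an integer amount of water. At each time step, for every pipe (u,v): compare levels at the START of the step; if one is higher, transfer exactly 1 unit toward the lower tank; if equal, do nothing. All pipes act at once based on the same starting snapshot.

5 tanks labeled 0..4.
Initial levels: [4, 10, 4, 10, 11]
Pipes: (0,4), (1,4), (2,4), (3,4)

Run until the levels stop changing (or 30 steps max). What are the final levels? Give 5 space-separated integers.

Step 1: flows [4->0,4->1,4->2,4->3] -> levels [5 11 5 11 7]
Step 2: flows [4->0,1->4,4->2,3->4] -> levels [6 10 6 10 7]
Step 3: flows [4->0,1->4,4->2,3->4] -> levels [7 9 7 9 7]
Step 4: flows [0=4,1->4,2=4,3->4] -> levels [7 8 7 8 9]
Step 5: flows [4->0,4->1,4->2,4->3] -> levels [8 9 8 9 5]
Step 6: flows [0->4,1->4,2->4,3->4] -> levels [7 8 7 8 9]
  -> period-2 cycle: step 6 state = step 4 state; never stabilizes
  -> state at step 30: (30-4) mod 2 = 0, same as step 4 -> [7 8 7 8 9]

Answer: 7 8 7 8 9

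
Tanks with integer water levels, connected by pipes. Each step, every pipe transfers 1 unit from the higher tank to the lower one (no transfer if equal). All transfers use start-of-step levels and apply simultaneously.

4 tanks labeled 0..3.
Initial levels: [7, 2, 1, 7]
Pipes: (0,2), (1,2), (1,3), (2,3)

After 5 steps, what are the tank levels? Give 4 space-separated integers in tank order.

Answer: 5 4 3 5

Derivation:
Step 1: flows [0->2,1->2,3->1,3->2] -> levels [6 2 4 5]
Step 2: flows [0->2,2->1,3->1,3->2] -> levels [5 4 5 3]
Step 3: flows [0=2,2->1,1->3,2->3] -> levels [5 4 3 5]
Step 4: flows [0->2,1->2,3->1,3->2] -> levels [4 4 6 3]
Step 5: flows [2->0,2->1,1->3,2->3] -> levels [5 4 3 5]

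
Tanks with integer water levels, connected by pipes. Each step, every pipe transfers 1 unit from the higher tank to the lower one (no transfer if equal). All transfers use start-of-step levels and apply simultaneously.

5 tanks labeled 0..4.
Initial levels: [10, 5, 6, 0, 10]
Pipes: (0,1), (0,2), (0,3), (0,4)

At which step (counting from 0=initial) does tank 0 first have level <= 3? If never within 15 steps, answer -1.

Answer: -1

Derivation:
Step 1: flows [0->1,0->2,0->3,0=4] -> levels [7 6 7 1 10]
Step 2: flows [0->1,0=2,0->3,4->0] -> levels [6 7 7 2 9]
Step 3: flows [1->0,2->0,0->3,4->0] -> levels [8 6 6 3 8]
Step 4: flows [0->1,0->2,0->3,0=4] -> levels [5 7 7 4 8]
Step 5: flows [1->0,2->0,0->3,4->0] -> levels [7 6 6 5 7]
Step 6: flows [0->1,0->2,0->3,0=4] -> levels [4 7 7 6 7]
Step 7: flows [1->0,2->0,3->0,4->0] -> levels [8 6 6 5 6]
Step 8: flows [0->1,0->2,0->3,0->4] -> levels [4 7 7 6 7]
  -> period-2 cycle (repeats step 6); tank 0 never drops to <=3
Tank 0 never reaches <=3 within 15 steps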